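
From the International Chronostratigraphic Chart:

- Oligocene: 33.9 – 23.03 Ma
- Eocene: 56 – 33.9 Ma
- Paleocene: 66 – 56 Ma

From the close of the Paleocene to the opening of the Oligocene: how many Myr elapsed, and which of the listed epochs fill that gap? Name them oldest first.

22.1 million years; Eocene

End of Paleocene = 56 Ma; start of Oligocene = 33.9 Ma.
Gap = 56 − 33.9 = 22.1 Myr.
Epochs wholly inside 56–33.9 Ma: Eocene (56–33.9).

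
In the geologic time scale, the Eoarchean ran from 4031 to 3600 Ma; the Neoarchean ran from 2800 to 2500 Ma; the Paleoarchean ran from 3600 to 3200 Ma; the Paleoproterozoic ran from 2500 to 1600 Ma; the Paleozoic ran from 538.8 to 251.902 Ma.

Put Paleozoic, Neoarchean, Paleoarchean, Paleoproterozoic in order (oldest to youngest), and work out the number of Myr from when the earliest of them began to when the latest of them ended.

From the excerpt: Paleozoic 538.8–251.902; Neoarchean 2800–2500; Paleoarchean 3600–3200; Paleoproterozoic 2500–1600 (Ma).
Larger Ma is earlier, so the oldest is Paleoarchean and the youngest is Paleozoic; oldest to youngest: Paleoarchean, Neoarchean, Paleoproterozoic, Paleozoic.
Oldest start 3600 minus youngest end 251.902 gives 3348.098 Myr overall.

Paleoarchean → Neoarchean → Paleoproterozoic → Paleozoic; total span 3348.098 Myr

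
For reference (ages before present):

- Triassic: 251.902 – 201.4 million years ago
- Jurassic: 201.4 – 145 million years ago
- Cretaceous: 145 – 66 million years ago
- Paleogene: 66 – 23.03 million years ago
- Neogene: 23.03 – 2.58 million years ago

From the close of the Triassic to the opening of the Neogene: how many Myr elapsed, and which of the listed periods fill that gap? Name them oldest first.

The Triassic closes at 201.4 Ma and the Neogene opens at 23.03 Ma, so the interval is 201.4 − 23.03 = 178.37 Myr.
A period fits inside if it starts at or after 201.4 Ma and ends at or before 23.03 Ma; oldest first that gives Jurassic, Cretaceous, Paleogene.

178.37 million years; Jurassic, Cretaceous, Paleogene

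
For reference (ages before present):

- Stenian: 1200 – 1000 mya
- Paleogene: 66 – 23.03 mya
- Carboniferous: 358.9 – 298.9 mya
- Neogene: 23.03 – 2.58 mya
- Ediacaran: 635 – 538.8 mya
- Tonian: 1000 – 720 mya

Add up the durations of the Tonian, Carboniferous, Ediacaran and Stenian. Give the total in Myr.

636.2 million years

Each duration: Tonian = 280; Carboniferous = 60; Ediacaran = 96.2; Stenian = 200.
Sum: 280 + 60 + 96.2 + 200 = 636.2 Myr.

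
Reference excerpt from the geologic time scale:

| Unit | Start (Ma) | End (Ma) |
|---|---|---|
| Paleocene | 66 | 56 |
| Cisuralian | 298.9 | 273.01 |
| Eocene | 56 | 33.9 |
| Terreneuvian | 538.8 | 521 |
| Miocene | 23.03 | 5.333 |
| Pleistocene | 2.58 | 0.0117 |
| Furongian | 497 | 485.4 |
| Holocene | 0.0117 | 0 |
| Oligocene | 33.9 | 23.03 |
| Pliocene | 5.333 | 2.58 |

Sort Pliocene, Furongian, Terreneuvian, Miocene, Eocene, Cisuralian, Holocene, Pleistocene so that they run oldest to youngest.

Terreneuvian → Furongian → Cisuralian → Eocene → Miocene → Pliocene → Pleistocene → Holocene

Read off each span (Ma): Pliocene 5.333–2.58; Furongian 497–485.4; Terreneuvian 538.8–521; Miocene 23.03–5.333; Eocene 56–33.9; Cisuralian 298.9–273.01; Holocene 0.0117–0; Pleistocene 2.58–0.0117.
Larger Ma is older, so oldest→youngest is Terreneuvian, Furongian, Cisuralian, Eocene, Miocene, Pliocene, Pleistocene, Holocene.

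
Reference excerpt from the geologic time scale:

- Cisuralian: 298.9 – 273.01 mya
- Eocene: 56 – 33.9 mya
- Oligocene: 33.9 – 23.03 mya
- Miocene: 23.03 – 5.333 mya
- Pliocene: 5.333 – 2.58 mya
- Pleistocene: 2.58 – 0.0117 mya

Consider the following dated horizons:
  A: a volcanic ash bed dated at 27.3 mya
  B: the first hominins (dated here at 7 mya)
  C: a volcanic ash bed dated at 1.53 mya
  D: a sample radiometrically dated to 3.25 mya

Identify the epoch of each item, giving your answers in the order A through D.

A — Oligocene; B — Miocene; C — Pleistocene; D — Pliocene

Match each age against the start–end ranges in the excerpt: A = 27.3 Ma → Oligocene (33.9–23.03); B = 7 Ma → Miocene (23.03–5.333); C = 1.53 Ma → Pleistocene (2.58–0.0117); D = 3.25 Ma → Pliocene (5.333–2.58).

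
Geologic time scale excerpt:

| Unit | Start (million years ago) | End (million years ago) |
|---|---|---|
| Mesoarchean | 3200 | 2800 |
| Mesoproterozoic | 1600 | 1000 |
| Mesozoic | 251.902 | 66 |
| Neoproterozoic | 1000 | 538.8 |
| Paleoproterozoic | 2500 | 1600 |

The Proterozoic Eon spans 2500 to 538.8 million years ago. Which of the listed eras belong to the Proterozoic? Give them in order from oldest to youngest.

Eras with both bounds inside 2500–538.8 Ma: Paleoproterozoic (2500–1600), Mesoproterozoic (1600–1000), Neoproterozoic (1000–538.8).

Paleoproterozoic, Mesoproterozoic, Neoproterozoic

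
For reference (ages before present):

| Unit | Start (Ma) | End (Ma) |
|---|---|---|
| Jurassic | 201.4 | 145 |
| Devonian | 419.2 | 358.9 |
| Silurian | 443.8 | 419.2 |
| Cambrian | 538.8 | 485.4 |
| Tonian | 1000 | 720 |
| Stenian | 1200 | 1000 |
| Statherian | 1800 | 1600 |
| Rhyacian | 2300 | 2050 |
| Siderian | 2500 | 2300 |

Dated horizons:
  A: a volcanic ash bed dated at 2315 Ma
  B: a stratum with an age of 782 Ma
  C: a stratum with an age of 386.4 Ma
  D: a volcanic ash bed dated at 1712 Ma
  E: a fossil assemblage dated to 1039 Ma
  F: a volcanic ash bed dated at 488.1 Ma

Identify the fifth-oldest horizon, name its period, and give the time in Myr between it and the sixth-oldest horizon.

F, in the Cambrian; 101.7 million years to C

Sorted oldest-first by Ma: A (2315), D (1712), E (1039), B (782), F (488.1), C (386.4).
The fifth oldest is F at 488.1 Ma, which lies in 538.8–485.4 Ma: the Cambrian.
The sixth oldest is C at 386.4 Ma; separation = |488.1 − 386.4| = 101.7 Myr.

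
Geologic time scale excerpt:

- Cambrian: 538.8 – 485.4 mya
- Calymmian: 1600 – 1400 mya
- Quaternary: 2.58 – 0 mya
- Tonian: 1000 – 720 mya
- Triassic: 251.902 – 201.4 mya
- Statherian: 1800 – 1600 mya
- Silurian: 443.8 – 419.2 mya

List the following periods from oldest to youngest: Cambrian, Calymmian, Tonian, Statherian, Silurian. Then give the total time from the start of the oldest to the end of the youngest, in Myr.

Statherian, Calymmian, Tonian, Cambrian, Silurian; total span 1380.8 Myr

From the excerpt: Cambrian 538.8–485.4; Calymmian 1600–1400; Tonian 1000–720; Statherian 1800–1600; Silurian 443.8–419.2 (Ma).
Larger Ma is earlier, so the oldest is Statherian and the youngest is Silurian; oldest to youngest: Statherian, Calymmian, Tonian, Cambrian, Silurian.
Oldest start 1800 minus youngest end 419.2 gives 1380.8 Myr overall.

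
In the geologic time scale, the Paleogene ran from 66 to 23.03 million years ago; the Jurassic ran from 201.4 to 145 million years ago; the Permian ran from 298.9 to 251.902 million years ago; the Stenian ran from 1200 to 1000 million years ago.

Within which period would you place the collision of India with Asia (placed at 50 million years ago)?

Paleogene

50 Ma lies between 66 and 23.03 Ma, so it falls in the Paleogene.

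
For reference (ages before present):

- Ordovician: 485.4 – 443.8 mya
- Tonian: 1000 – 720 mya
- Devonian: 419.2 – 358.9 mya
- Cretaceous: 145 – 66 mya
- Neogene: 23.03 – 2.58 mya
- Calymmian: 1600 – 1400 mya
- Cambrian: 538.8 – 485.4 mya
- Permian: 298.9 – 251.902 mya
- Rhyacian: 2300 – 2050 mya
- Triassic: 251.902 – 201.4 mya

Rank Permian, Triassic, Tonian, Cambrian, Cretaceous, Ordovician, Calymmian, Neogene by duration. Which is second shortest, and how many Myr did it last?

Ordovician, 41.6 million years

Start − end for each: Permian 298.9 − 251.902 = 46.998; Triassic 251.902 − 201.4 = 50.502; Tonian 1000 − 720 = 280; Cambrian 538.8 − 485.4 = 53.4; Cretaceous 145 − 66 = 79; Ordovician 485.4 − 443.8 = 41.6; Calymmian 1600 − 1400 = 200; Neogene 23.03 − 2.58 = 20.45.
Ranking these from shortest: Neogene < Ordovician < Permian < Triassic < Cambrian < Cretaceous < Calymmian < Tonian.
Position 2 in that ranking is Ordovician, which lasted 41.6 Myr.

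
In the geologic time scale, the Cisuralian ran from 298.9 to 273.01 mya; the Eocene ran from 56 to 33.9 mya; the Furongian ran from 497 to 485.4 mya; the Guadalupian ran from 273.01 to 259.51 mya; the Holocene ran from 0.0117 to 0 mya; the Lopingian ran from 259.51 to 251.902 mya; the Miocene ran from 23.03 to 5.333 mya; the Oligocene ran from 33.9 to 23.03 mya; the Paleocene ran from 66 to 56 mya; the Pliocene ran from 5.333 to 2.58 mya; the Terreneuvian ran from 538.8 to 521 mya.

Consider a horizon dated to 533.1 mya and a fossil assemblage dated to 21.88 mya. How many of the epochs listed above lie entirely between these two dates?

7

The older date is 533.1 Ma and the younger is 21.88 Ma.
Epochs with start < 533.1 and end > 21.88 Ma: Furongian (497–485.4), Cisuralian (298.9–273.01), Guadalupian (273.01–259.51), Lopingian (259.51–251.902), Paleocene (66–56), Eocene (56–33.9), Oligocene (33.9–23.03).
That is 7 complete epochs.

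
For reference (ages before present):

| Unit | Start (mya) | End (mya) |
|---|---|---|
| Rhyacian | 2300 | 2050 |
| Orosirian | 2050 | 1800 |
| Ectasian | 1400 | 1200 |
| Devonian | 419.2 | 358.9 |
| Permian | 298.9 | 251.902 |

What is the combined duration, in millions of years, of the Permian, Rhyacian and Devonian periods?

Each duration: Permian = 46.998; Rhyacian = 250; Devonian = 60.3.
Sum: 46.998 + 250 + 60.3 = 357.298 Myr.

357.298 million years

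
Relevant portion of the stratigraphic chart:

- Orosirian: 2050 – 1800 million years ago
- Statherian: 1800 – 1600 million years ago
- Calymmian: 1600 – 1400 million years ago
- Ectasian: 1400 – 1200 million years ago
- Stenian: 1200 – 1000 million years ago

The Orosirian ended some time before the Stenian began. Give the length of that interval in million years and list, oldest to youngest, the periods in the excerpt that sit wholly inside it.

600 million years; Statherian, Calymmian, Ectasian

The Orosirian closes at 1800 Ma and the Stenian opens at 1200 Ma, so the interval is 1800 − 1200 = 600 Myr.
A period fits inside if it starts at or after 1800 Ma and ends at or before 1200 Ma; oldest first that gives Statherian, Calymmian, Ectasian.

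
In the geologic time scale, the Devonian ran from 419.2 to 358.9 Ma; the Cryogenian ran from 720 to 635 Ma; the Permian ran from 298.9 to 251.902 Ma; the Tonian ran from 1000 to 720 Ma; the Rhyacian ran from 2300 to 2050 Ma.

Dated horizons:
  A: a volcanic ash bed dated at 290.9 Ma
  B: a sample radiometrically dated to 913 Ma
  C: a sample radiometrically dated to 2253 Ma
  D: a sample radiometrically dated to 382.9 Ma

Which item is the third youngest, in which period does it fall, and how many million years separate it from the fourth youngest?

B, in the Tonian; 1340 million years to C

Smaller Ma means younger, so youngest first: A 290.9 < D 382.9 < B 913 < C 2253.
Counting 3 along gives B (913 Ma); the excerpt puts that inside the Tonian, 1000–720 Ma.
Next in line is C (2253 Ma), and 2253 − 913 = 1340 Myr.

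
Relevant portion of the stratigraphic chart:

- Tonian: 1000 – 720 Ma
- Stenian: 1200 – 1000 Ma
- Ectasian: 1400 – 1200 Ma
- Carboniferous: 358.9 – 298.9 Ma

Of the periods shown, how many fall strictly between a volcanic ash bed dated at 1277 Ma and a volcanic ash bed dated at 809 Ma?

The older date is 1277 Ma and the younger is 809 Ma.
Periods with start < 1277 and end > 809 Ma: Stenian (1200–1000).
That is 1 complete period.

1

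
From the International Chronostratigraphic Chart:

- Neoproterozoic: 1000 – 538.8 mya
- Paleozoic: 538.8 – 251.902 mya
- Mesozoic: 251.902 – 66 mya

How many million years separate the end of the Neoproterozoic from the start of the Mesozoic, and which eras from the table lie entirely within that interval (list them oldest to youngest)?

End of Neoproterozoic = 538.8 Ma; start of Mesozoic = 251.902 Ma.
Gap = 538.8 − 251.902 = 286.898 Myr.
Eras wholly inside 538.8–251.902 Ma: Paleozoic (538.8–251.902).

286.898 million years; Paleozoic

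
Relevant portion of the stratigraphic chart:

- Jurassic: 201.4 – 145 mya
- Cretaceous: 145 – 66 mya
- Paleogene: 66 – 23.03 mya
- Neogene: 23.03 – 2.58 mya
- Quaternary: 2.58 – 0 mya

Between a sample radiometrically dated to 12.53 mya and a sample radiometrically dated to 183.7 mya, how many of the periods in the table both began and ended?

183.7 Ma sits inside the Jurassic (201.4–145) and 12.53 Ma inside the Neogene (23.03–2.58); neither of those is wholly between the two dates.
The listed periods lying completely between them are Cretaceous, Paleogene — 2 in all.

2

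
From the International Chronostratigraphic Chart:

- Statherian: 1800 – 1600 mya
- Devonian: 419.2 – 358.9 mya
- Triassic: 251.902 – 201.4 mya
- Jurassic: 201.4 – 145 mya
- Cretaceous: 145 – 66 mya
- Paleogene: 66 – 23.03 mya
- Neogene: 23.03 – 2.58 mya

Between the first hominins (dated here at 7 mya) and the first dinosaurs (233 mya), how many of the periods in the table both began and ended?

The older date is 233 Ma and the younger is 7 Ma.
Periods with start < 233 and end > 7 Ma: Jurassic (201.4–145), Cretaceous (145–66), Paleogene (66–23.03).
That is 3 complete periods.

3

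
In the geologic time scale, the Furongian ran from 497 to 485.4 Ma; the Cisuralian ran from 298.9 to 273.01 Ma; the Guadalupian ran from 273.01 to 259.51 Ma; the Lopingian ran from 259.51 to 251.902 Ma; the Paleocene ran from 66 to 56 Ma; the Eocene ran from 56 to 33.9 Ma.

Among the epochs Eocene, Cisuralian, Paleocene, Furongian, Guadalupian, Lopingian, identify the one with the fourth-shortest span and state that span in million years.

Durations: Eocene 22.1; Cisuralian 25.89; Paleocene 10; Furongian 11.6; Guadalupian 13.5; Lopingian 7.608 Myr.
Sorted shortest-first: Lopingian (7.608), Paleocene (10), Furongian (11.6), Guadalupian (13.5), Eocene (22.1), Cisuralian (25.89).
The fourth shortest is Guadalupian at 13.5 Myr.

Guadalupian, 13.5 million years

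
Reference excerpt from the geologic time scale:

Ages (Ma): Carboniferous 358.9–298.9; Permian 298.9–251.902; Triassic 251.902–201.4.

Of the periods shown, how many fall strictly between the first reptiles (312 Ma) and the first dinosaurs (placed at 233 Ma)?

The older date is 312 Ma and the younger is 233 Ma.
Periods with start < 312 and end > 233 Ma: Permian (298.9–251.902).
That is 1 complete period.

1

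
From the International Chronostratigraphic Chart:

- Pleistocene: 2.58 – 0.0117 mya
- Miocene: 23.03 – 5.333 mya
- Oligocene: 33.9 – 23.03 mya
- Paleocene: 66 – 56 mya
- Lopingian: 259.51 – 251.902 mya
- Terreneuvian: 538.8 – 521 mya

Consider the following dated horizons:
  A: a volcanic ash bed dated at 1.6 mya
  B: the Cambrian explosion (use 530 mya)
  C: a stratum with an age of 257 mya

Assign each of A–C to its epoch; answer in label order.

A — Pleistocene; B — Terreneuvian; C — Lopingian

A: 1.6 Ma lies in 2.58–0.0117 Ma, so Pleistocene.
B: 530 Ma lies in 538.8–521 Ma, so Terreneuvian.
C: 257 Ma lies in 259.51–251.902 Ma, so Lopingian.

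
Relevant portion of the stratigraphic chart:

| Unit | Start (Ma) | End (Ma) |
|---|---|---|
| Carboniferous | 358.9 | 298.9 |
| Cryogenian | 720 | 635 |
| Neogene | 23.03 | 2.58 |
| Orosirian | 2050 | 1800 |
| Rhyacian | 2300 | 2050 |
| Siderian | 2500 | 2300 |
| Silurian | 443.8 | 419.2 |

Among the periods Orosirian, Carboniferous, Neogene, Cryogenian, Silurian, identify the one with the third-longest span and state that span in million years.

Start − end for each: Orosirian 2050 − 1800 = 250; Carboniferous 358.9 − 298.9 = 60; Neogene 23.03 − 2.58 = 20.45; Cryogenian 720 − 635 = 85; Silurian 443.8 − 419.2 = 24.6.
Ranking these from longest: Orosirian > Cryogenian > Carboniferous > Silurian > Neogene.
Position 3 in that ranking is Carboniferous, which lasted 60 Myr.

Carboniferous, 60 million years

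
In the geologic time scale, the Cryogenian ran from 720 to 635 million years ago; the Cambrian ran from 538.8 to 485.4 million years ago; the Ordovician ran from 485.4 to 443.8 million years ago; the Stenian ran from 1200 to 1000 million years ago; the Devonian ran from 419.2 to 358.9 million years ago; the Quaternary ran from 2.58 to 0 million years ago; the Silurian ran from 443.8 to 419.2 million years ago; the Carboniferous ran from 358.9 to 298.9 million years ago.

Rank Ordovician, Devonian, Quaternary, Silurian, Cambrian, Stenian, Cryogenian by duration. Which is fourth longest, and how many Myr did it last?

Cambrian, 53.4 million years

Start − end for each: Ordovician 485.4 − 443.8 = 41.6; Devonian 419.2 − 358.9 = 60.3; Quaternary 2.58 − 0 = 2.58; Silurian 443.8 − 419.2 = 24.6; Cambrian 538.8 − 485.4 = 53.4; Stenian 1200 − 1000 = 200; Cryogenian 720 − 635 = 85.
Ranking these from longest: Stenian > Cryogenian > Devonian > Cambrian > Ordovician > Silurian > Quaternary.
Position 4 in that ranking is Cambrian, which lasted 53.4 Myr.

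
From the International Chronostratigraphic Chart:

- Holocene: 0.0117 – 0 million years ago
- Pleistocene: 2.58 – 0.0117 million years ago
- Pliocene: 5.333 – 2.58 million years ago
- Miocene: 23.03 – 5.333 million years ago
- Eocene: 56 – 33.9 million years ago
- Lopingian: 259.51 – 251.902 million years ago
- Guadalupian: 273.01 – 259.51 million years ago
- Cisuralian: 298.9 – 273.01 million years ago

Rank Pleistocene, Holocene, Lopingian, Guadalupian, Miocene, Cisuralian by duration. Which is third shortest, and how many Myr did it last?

Durations: Pleistocene 2.5683; Holocene 0.0117; Lopingian 7.608; Guadalupian 13.5; Miocene 17.697; Cisuralian 25.89 Myr.
Sorted shortest-first: Holocene (0.0117), Pleistocene (2.5683), Lopingian (7.608), Guadalupian (13.5), Miocene (17.697), Cisuralian (25.89).
The third shortest is Lopingian at 7.608 Myr.

Lopingian, 7.608 million years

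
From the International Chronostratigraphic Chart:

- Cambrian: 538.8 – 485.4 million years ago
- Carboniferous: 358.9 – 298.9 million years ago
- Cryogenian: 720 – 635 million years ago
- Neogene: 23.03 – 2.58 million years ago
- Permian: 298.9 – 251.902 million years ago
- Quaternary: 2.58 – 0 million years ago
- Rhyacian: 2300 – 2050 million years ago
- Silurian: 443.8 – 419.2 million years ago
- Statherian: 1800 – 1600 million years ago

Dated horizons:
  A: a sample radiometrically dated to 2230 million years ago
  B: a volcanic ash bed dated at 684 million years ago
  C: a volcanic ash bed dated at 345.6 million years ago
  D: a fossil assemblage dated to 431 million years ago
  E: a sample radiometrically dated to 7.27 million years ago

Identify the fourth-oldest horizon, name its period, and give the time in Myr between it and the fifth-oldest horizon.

C, in the Carboniferous; 338.33 million years to E

Sorted oldest-first by Ma: A (2230), B (684), D (431), C (345.6), E (7.27).
The fourth oldest is C at 345.6 Ma, which lies in 358.9–298.9 Ma: the Carboniferous.
The fifth oldest is E at 7.27 Ma; separation = |345.6 − 7.27| = 338.33 Myr.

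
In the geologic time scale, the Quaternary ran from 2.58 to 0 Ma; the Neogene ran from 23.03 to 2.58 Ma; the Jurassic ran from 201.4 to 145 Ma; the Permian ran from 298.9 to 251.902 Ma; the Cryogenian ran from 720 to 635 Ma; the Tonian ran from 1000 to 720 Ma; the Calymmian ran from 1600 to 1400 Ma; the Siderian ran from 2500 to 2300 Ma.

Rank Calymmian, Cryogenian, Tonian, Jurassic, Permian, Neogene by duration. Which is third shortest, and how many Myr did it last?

Jurassic, 56.4 million years

Start − end for each: Calymmian 1600 − 1400 = 200; Cryogenian 720 − 635 = 85; Tonian 1000 − 720 = 280; Jurassic 201.4 − 145 = 56.4; Permian 298.9 − 251.902 = 46.998; Neogene 23.03 − 2.58 = 20.45.
Ranking these from shortest: Neogene < Permian < Jurassic < Cryogenian < Calymmian < Tonian.
Position 3 in that ranking is Jurassic, which lasted 56.4 Myr.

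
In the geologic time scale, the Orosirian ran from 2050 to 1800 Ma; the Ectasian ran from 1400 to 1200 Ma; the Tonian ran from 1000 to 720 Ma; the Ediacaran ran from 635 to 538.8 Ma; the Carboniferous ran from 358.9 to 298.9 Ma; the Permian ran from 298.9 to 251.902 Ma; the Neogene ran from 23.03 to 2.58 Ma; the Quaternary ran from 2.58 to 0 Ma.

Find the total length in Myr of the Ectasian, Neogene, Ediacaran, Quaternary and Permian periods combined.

Each duration: Ectasian = 200; Neogene = 20.45; Ediacaran = 96.2; Quaternary = 2.58; Permian = 46.998.
Sum: 200 + 20.45 + 96.2 + 2.58 + 46.998 = 366.228 Myr.

366.228 million years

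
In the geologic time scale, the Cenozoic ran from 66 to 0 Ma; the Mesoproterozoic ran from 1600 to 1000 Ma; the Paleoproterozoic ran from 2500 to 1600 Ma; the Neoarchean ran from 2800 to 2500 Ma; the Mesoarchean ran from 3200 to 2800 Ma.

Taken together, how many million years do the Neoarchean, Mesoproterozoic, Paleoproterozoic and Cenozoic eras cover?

1866 million years

Duration is start − end for each: (2800 − 2500) + (1600 − 1000) + (2500 − 1600) + (66 − 0).
That is 300 + 600 + 900 + 66, which totals 1866 million years.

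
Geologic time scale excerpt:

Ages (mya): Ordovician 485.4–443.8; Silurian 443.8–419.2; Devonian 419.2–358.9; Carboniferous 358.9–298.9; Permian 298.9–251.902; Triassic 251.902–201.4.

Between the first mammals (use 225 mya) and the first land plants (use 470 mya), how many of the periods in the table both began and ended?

470 Ma sits inside the Ordovician (485.4–443.8) and 225 Ma inside the Triassic (251.902–201.4); neither of those is wholly between the two dates.
The listed periods lying completely between them are Silurian, Devonian, Carboniferous, Permian — 4 in all.

4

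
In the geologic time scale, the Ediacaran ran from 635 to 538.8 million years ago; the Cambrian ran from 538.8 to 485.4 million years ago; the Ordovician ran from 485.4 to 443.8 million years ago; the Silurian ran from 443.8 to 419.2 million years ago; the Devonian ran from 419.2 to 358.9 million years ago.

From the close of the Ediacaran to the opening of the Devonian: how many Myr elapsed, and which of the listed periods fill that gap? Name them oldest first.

End of Ediacaran = 538.8 Ma; start of Devonian = 419.2 Ma.
Gap = 538.8 − 419.2 = 119.6 Myr.
Periods wholly inside 538.8–419.2 Ma: Cambrian (538.8–485.4), Ordovician (485.4–443.8), Silurian (443.8–419.2).

119.6 million years; Cambrian, Ordovician, Silurian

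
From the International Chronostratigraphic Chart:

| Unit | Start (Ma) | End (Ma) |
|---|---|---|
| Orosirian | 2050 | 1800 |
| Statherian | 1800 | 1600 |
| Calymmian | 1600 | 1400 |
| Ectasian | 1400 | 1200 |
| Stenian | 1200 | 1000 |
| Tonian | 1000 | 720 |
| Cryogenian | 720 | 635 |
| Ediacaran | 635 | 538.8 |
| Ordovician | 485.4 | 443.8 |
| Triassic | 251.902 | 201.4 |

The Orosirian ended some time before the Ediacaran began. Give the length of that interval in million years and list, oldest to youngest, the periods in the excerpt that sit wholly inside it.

The Orosirian closes at 1800 Ma and the Ediacaran opens at 635 Ma, so the interval is 1800 − 635 = 1165 Myr.
A period fits inside if it starts at or after 1800 Ma and ends at or before 635 Ma; oldest first that gives Statherian, Calymmian, Ectasian, Stenian, Tonian, Cryogenian.

1165 million years; Statherian, Calymmian, Ectasian, Stenian, Tonian, Cryogenian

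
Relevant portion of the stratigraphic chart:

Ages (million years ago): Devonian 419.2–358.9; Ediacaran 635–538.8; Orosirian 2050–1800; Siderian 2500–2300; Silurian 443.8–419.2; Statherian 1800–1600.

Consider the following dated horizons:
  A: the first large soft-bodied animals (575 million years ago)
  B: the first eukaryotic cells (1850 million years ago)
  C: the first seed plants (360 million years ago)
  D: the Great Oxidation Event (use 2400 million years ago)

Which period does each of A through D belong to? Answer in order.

A — Ediacaran; B — Orosirian; C — Devonian; D — Siderian

A: 575 Ma lies in 635–538.8 Ma, so Ediacaran.
B: 1850 Ma lies in 2050–1800 Ma, so Orosirian.
C: 360 Ma lies in 419.2–358.9 Ma, so Devonian.
D: 2400 Ma lies in 2500–2300 Ma, so Siderian.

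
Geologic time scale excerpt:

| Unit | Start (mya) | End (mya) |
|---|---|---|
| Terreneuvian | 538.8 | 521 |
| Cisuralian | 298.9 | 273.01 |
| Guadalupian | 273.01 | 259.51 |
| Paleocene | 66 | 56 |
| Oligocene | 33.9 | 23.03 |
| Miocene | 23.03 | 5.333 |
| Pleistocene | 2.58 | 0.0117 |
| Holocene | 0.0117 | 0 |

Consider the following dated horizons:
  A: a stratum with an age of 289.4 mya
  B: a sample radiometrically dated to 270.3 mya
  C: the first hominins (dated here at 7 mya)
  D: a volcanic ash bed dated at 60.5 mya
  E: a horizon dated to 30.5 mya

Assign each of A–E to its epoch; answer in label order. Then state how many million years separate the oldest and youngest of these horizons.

A — Cisuralian; B — Guadalupian; C — Miocene; D — Paleocene; E — Oligocene; span 282.4 million years

A: 289.4 Ma lies in 298.9–273.01 Ma, so Cisuralian.
B: 270.3 Ma lies in 273.01–259.51 Ma, so Guadalupian.
C: 7 Ma lies in 23.03–5.333 Ma, so Miocene.
D: 60.5 Ma lies in 66–56 Ma, so Paleocene.
E: 30.5 Ma lies in 33.9–23.03 Ma, so Oligocene.
Oldest = 289.4 Ma, youngest = 7 Ma → span 282.4 Myr.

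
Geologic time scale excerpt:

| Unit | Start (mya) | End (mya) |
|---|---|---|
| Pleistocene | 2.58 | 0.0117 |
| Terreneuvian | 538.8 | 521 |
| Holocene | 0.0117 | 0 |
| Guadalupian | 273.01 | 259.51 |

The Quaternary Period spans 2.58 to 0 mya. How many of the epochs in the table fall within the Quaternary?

2

Epochs inside 2.58–0 Ma: Pleistocene, Holocene — 2 in total.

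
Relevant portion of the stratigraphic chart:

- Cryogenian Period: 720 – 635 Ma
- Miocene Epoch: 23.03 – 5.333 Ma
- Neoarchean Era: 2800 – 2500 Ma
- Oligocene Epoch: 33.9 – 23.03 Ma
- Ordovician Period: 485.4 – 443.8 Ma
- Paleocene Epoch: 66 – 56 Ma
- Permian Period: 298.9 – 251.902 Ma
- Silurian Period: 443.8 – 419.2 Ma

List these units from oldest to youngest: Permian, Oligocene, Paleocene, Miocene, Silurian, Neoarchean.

Read off each span (Ma): Permian 298.9–251.902; Oligocene 33.9–23.03; Paleocene 66–56; Miocene 23.03–5.333; Silurian 443.8–419.2; Neoarchean 2800–2500.
Larger Ma is older, so oldest→youngest is Neoarchean, Silurian, Permian, Paleocene, Oligocene, Miocene.

Neoarchean, Silurian, Permian, Paleocene, Oligocene, Miocene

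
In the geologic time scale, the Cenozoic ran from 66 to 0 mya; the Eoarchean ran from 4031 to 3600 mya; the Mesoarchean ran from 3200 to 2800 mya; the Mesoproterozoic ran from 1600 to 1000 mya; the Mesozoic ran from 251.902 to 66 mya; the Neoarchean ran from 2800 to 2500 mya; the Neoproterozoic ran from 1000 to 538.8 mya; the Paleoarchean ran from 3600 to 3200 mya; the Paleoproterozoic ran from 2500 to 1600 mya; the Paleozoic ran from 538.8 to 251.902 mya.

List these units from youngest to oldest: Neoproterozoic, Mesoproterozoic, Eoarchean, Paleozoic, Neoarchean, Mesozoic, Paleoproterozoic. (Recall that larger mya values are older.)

Read off each span (Ma): Neoproterozoic 1000–538.8; Mesoproterozoic 1600–1000; Eoarchean 4031–3600; Paleozoic 538.8–251.902; Neoarchean 2800–2500; Mesozoic 251.902–66; Paleoproterozoic 2500–1600.
Larger Ma is older, so oldest→youngest is Eoarchean, Neoarchean, Paleoproterozoic, Mesoproterozoic, Neoproterozoic, Paleozoic, Mesozoic; reverse it for youngest→oldest.

Mesozoic → Paleozoic → Neoproterozoic → Mesoproterozoic → Paleoproterozoic → Neoarchean → Eoarchean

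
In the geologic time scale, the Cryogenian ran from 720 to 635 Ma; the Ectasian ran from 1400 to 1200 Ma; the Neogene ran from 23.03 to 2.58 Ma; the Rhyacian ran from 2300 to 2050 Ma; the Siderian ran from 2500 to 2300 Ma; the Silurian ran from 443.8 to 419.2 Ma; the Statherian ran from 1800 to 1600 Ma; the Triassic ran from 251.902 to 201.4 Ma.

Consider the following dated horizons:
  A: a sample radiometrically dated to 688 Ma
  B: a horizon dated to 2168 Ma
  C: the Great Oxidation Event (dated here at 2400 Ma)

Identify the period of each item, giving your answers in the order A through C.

Match each age against the start–end ranges in the excerpt: A = 688 Ma → Cryogenian (720–635); B = 2168 Ma → Rhyacian (2300–2050); C = 2400 Ma → Siderian (2500–2300).

A — Cryogenian; B — Rhyacian; C — Siderian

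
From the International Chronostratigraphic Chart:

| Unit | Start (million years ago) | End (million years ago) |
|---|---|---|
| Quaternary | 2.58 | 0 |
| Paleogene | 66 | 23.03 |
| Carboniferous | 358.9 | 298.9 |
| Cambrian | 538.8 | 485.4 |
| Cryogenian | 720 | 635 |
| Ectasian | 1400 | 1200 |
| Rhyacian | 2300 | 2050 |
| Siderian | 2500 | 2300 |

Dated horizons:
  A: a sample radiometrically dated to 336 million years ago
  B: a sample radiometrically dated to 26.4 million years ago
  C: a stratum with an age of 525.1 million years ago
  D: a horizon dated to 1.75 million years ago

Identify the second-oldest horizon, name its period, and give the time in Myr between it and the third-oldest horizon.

Larger Ma means older, so oldest first: C 525.1 > A 336 > B 26.4 > D 1.75.
Counting 2 along gives A (336 Ma); the excerpt puts that inside the Carboniferous, 358.9–298.9 Ma.
Next in line is B (26.4 Ma), and 336 − 26.4 = 309.6 Myr.

A, in the Carboniferous; 309.6 million years to B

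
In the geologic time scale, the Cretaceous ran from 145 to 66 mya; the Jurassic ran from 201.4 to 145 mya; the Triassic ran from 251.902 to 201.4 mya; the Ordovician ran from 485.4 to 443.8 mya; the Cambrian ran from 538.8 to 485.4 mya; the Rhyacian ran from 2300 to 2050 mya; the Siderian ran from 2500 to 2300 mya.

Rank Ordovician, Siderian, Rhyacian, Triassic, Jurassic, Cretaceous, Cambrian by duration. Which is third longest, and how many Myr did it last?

Start − end for each: Ordovician 485.4 − 443.8 = 41.6; Siderian 2500 − 2300 = 200; Rhyacian 2300 − 2050 = 250; Triassic 251.902 − 201.4 = 50.502; Jurassic 201.4 − 145 = 56.4; Cretaceous 145 − 66 = 79; Cambrian 538.8 − 485.4 = 53.4.
Ranking these from longest: Rhyacian > Siderian > Cretaceous > Jurassic > Cambrian > Triassic > Ordovician.
Position 3 in that ranking is Cretaceous, which lasted 79 Myr.

Cretaceous, 79 million years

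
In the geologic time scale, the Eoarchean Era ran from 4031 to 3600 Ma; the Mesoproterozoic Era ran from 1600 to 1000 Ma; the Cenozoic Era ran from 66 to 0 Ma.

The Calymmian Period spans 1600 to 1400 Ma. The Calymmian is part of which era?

The Calymmian (1600–1400 Ma) lies entirely within 1600–1000 Ma, the Mesoproterozoic Era.

Mesoproterozoic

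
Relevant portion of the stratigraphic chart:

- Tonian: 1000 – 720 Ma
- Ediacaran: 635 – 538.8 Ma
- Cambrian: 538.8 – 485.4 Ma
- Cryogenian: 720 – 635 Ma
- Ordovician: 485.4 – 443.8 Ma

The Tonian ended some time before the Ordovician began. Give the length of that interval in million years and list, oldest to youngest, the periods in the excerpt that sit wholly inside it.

End of Tonian = 720 Ma; start of Ordovician = 485.4 Ma.
Gap = 720 − 485.4 = 234.6 Myr.
Periods wholly inside 720–485.4 Ma: Cryogenian (720–635), Ediacaran (635–538.8), Cambrian (538.8–485.4).

234.6 million years; Cryogenian, Ediacaran, Cambrian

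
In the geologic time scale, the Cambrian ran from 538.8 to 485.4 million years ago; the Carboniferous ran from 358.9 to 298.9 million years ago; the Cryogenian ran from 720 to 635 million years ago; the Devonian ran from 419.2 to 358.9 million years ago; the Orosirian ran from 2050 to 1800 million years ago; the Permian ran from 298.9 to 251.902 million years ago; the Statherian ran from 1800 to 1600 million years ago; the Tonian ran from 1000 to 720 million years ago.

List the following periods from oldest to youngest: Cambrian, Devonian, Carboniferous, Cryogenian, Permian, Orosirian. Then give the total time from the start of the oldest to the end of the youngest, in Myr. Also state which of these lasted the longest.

Orosirian → Cryogenian → Cambrian → Devonian → Carboniferous → Permian; total span 1798.098 Myr; longest is Orosirian

From the excerpt: Cambrian 538.8–485.4; Devonian 419.2–358.9; Carboniferous 358.9–298.9; Cryogenian 720–635; Permian 298.9–251.902; Orosirian 2050–1800 (Ma).
Larger Ma is earlier, so the oldest is Orosirian and the youngest is Permian; oldest to youngest: Orosirian, Cryogenian, Cambrian, Devonian, Carboniferous, Permian.
Oldest start 2050 minus youngest end 251.902 gives 1798.098 Myr overall.
Individual lengths (start − end): Cambrian 53.4; Orosirian 250; Permian 46.998; Devonian 60.3; Carboniferous 60; Cryogenian 85. The largest is Orosirian at 250 Myr.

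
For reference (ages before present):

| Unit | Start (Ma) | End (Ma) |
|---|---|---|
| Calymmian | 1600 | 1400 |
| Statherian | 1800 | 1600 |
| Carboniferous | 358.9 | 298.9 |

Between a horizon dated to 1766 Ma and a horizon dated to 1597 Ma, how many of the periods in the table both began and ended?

0

The older date is 1766 Ma and the younger is 1597 Ma.
No period both begins after 1766 Ma and ends before 1597 Ma, so the count is 0.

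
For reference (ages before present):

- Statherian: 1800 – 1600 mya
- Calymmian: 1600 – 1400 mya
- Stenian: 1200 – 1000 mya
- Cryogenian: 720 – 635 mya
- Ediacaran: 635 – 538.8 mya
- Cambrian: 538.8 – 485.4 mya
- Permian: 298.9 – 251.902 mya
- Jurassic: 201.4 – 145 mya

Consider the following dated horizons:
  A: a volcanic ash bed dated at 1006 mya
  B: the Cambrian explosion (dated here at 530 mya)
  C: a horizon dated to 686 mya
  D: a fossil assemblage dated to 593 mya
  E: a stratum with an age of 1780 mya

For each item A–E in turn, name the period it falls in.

A — Stenian; B — Cambrian; C — Cryogenian; D — Ediacaran; E — Statherian

Match each age against the start–end ranges in the excerpt: A = 1006 Ma → Stenian (1200–1000); B = 530 Ma → Cambrian (538.8–485.4); C = 686 Ma → Cryogenian (720–635); D = 593 Ma → Ediacaran (635–538.8); E = 1780 Ma → Statherian (1800–1600).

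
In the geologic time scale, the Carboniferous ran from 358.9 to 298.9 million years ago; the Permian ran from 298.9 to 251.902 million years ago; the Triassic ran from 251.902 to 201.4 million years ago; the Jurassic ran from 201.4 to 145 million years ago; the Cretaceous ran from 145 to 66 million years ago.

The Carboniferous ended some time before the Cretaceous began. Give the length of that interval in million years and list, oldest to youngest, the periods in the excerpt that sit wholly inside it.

The Carboniferous closes at 298.9 Ma and the Cretaceous opens at 145 Ma, so the interval is 298.9 − 145 = 153.9 Myr.
A period fits inside if it starts at or after 298.9 Ma and ends at or before 145 Ma; oldest first that gives Permian, Triassic, Jurassic.

153.9 million years; Permian, Triassic, Jurassic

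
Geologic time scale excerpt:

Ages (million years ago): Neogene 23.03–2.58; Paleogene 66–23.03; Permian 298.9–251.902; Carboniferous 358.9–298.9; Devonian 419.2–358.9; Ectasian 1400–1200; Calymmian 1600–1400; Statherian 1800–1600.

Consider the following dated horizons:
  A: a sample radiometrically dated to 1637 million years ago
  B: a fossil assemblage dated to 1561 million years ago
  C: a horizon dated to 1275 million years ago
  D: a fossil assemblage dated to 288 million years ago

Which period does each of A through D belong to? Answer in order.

A — Statherian; B — Calymmian; C — Ectasian; D — Permian

A: 1637 Ma lies in 1800–1600 Ma, so Statherian.
B: 1561 Ma lies in 1600–1400 Ma, so Calymmian.
C: 1275 Ma lies in 1400–1200 Ma, so Ectasian.
D: 288 Ma lies in 298.9–251.902 Ma, so Permian.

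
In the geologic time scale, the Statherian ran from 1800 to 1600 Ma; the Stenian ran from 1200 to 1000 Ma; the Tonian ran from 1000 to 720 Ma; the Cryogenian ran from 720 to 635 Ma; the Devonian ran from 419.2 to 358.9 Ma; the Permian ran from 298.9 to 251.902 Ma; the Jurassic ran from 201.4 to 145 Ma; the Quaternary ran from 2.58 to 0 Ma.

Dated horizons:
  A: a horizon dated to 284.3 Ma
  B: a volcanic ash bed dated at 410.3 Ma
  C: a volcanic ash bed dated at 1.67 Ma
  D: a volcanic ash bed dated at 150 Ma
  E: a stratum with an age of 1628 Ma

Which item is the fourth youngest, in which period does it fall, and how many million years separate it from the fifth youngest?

Smaller Ma means younger, so youngest first: C 1.67 < D 150 < A 284.3 < B 410.3 < E 1628.
Counting 4 along gives B (410.3 Ma); the excerpt puts that inside the Devonian, 419.2–358.9 Ma.
Next in line is E (1628 Ma), and 1628 − 410.3 = 1217.7 Myr.

B, in the Devonian; 1217.7 million years to E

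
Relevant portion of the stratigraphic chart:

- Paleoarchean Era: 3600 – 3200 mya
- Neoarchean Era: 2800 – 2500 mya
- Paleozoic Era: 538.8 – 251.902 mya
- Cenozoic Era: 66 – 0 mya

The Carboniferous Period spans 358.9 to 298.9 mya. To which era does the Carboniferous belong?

The Carboniferous (358.9–298.9 Ma) lies entirely within 538.8–251.902 Ma, the Paleozoic Era.

Paleozoic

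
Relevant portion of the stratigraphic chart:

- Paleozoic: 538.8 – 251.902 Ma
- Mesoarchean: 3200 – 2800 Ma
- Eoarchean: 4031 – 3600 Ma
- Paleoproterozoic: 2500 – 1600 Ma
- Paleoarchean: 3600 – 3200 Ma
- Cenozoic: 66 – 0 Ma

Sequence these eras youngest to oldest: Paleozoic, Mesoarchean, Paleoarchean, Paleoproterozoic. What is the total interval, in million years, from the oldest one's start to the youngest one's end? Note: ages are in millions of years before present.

Paleozoic, Paleoproterozoic, Mesoarchean, Paleoarchean; total span 3348.098 Myr

From the excerpt: Paleozoic 538.8–251.902; Mesoarchean 3200–2800; Paleoarchean 3600–3200; Paleoproterozoic 2500–1600 (Ma).
Larger Ma is earlier, so the oldest is Paleoarchean and the youngest is Paleozoic; youngest to oldest: Paleozoic, Paleoproterozoic, Mesoarchean, Paleoarchean.
Oldest start 3600 minus youngest end 251.902 gives 3348.098 Myr overall.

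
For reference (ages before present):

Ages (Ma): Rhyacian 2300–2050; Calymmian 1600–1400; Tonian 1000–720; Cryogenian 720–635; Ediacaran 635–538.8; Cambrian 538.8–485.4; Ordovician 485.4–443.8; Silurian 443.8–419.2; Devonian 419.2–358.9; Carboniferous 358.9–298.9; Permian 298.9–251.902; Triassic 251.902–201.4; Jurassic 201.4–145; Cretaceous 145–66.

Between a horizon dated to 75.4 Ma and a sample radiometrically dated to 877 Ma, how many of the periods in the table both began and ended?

The older date is 877 Ma and the younger is 75.4 Ma.
Periods with start < 877 and end > 75.4 Ma: Cryogenian (720–635), Ediacaran (635–538.8), Cambrian (538.8–485.4), Ordovician (485.4–443.8), Silurian (443.8–419.2), Devonian (419.2–358.9), Carboniferous (358.9–298.9), Permian (298.9–251.902), Triassic (251.902–201.4), Jurassic (201.4–145).
That is 10 complete periods.

10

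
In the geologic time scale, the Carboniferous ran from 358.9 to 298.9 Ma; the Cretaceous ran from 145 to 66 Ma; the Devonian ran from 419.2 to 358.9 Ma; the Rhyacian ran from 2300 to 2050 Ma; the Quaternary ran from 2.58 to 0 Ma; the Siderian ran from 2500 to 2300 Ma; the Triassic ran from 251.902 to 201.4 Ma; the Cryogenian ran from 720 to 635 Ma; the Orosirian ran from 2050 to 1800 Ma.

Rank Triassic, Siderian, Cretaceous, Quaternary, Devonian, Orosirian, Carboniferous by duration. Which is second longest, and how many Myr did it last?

Siderian, 200 million years

Start − end for each: Triassic 251.902 − 201.4 = 50.502; Siderian 2500 − 2300 = 200; Cretaceous 145 − 66 = 79; Quaternary 2.58 − 0 = 2.58; Devonian 419.2 − 358.9 = 60.3; Orosirian 2050 − 1800 = 250; Carboniferous 358.9 − 298.9 = 60.
Ranking these from longest: Orosirian > Siderian > Cretaceous > Devonian > Carboniferous > Triassic > Quaternary.
Position 2 in that ranking is Siderian, which lasted 200 Myr.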